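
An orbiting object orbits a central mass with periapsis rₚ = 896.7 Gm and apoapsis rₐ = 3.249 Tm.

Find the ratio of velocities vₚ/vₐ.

Convert to SI: rₚ = 896.7 Gm = 8.967e+11 m; rₐ = 3.249 Tm = 3.249e+12 m.
Conservation of angular momentum gives rₚvₚ = rₐvₐ, so vₚ/vₐ = rₐ/rₚ.
vₚ/vₐ = 3.249e+12 / 8.967e+11 ≈ 3.623.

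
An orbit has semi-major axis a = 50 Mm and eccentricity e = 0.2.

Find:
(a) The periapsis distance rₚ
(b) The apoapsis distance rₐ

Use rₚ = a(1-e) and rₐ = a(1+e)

Convert to SI: a = 50 Mm = 5e+07 m.
(a) rₚ = a(1 − e) = 5e+07 · (1 − 0.2) = 5e+07 · 0.8 ≈ 4e+07 m = 40 Mm.
(b) rₐ = a(1 + e) = 5e+07 · (1 + 0.2) = 5e+07 · 1.2 ≈ 6e+07 m = 60 Mm.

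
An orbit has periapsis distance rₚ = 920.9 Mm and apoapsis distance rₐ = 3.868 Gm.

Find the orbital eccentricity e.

Convert to SI: rₚ = 920.9 Mm = 9.209e+08 m; rₐ = 3.868 Gm = 3.868e+09 m.
e = (rₐ − rₚ) / (rₐ + rₚ).
e = (3.868e+09 − 9.209e+08) / (3.868e+09 + 9.209e+08) = 2.9471e+09 / 4.7889e+09 ≈ 0.6154.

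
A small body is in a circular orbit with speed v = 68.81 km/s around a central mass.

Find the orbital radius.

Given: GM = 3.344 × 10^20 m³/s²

Convert to SI: v = 68.81 km/s = 68810 m/s.
For a circular orbit, v² = GM / r, so r = GM / v².
r = 3.344e+20 / (68810)² m ≈ 7.063e+10 m = 70.63 Gm.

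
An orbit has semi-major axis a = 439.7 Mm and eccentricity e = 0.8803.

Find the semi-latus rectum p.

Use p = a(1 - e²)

Convert to SI: a = 439.7 Mm = 4.397e+08 m.
p = a (1 − e²).
p = 4.397e+08 · (1 − (0.8803)²) = 4.397e+08 · 0.225072 ≈ 9.896e+07 m = 98.96 Mm.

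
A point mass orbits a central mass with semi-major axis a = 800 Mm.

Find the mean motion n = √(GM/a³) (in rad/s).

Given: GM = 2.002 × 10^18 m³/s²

Convert to SI: a = 800 Mm = 8e+08 m.
n = √(GM / a³).
n = √(2.002e+18 / (8e+08)³) rad/s ≈ 6.253e-05 rad/s.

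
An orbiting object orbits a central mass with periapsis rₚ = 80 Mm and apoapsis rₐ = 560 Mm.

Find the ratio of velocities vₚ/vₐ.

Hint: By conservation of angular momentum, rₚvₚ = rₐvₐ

Convert to SI: rₚ = 80 Mm = 8e+07 m; rₐ = 560 Mm = 5.6e+08 m.
Conservation of angular momentum gives rₚvₚ = rₐvₐ, so vₚ/vₐ = rₐ/rₚ.
vₚ/vₐ = 5.6e+08 / 8e+07 ≈ 7.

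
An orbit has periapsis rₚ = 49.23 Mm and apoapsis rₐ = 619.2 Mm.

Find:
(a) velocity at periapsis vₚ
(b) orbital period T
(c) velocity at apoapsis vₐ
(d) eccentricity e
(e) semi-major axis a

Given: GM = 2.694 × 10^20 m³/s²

Convert to SI: rₚ = 49.23 Mm = 4.923e+07 m; rₐ = 619.2 Mm = 6.192e+08 m.
(a) With a = (rₚ + rₐ)/2 = 3.34215e+08 m, vₚ = √(GM (2/rₚ − 1/a)) = √(2.694e+20 · (2/4.923e+07 − 1/3.34215e+08)) m/s ≈ 3.184e+06 m/s
(b) With a = (rₚ + rₐ)/2 = 3.34215e+08 m, T = 2π √(a³/GM) = 2π √((3.34215e+08)³/2.694e+20) s ≈ 2339 s
(c) With a = (rₚ + rₐ)/2 = 3.34215e+08 m, vₐ = √(GM (2/rₐ − 1/a)) = √(2.694e+20 · (2/6.192e+08 − 1/3.34215e+08)) m/s ≈ 2.532e+05 m/s
(d) e = (rₐ − rₚ)/(rₐ + rₚ) = (6.192e+08 − 4.923e+07)/(6.192e+08 + 4.923e+07) ≈ 0.8527
(e) a = (rₚ + rₐ)/2 = (4.923e+07 + 6.192e+08)/2 ≈ 3.342e+08 m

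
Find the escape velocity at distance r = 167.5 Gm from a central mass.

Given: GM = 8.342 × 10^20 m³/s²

Convert to SI: r = 167.5 Gm = 1.675e+11 m.
Escape velocity comes from setting total energy to zero: ½v² − GM/r = 0 ⇒ v_esc = √(2GM / r).
v_esc = √(2 · 8.342e+20 / 1.675e+11) m/s ≈ 9.98e+04 m/s = 99.8 km/s.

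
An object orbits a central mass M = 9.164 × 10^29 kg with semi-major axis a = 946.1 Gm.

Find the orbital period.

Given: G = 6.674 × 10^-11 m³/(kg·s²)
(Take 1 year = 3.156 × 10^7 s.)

Convert to SI: a = 946.1 Gm = 9.461e+11 m.
GM = G · M = 6.674e-11 · 9.164e+29 = 6.11605e+19 m³/s².
Kepler's third law: T = 2π √(a³ / GM).
Substituting a = 9.461e+11 m and GM = 6.11605e+19 m³/s²:
T = 2π √((9.461e+11)³ / 6.11605e+19) s
T ≈ 7.393e+08 s = 23.43 years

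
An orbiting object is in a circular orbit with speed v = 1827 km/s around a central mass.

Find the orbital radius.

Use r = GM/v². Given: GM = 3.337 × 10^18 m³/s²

Convert to SI: v = 1827 km/s = 1.827e+06 m/s.
For a circular orbit, v² = GM / r, so r = GM / v².
r = 3.337e+18 / (1.827e+06)² m ≈ 9.997e+05 m = 999.7 km.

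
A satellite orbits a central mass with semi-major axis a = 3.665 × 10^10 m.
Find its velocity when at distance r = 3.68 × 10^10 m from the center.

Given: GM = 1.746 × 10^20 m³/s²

Vis-viva: v = √(GM · (2/r − 1/a)).
2/r − 1/a = 2/3.68e+10 − 1/3.665e+10 = 2.70627e-11 m⁻¹.
v = √(1.746e+20 · 2.70627e-11) m/s ≈ 6.874e+04 m/s = 68.74 km/s.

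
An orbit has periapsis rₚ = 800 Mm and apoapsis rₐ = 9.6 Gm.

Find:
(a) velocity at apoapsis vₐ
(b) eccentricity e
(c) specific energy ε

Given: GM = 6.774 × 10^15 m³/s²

Convert to SI: rₚ = 800 Mm = 8e+08 m; rₐ = 9.6 Gm = 9.6e+09 m.
(a) With a = (rₚ + rₐ)/2 = 5.2e+09 m, vₐ = √(GM (2/rₐ − 1/a)) = √(6.774e+15 · (2/9.6e+09 − 1/5.2e+09)) m/s ≈ 329.5 m/s
(b) e = (rₐ − rₚ)/(rₐ + rₚ) = (9.6e+09 − 8e+08)/(9.6e+09 + 8e+08) ≈ 0.8462
(c) With a = (rₚ + rₐ)/2 = 5.2e+09 m, ε = −GM/(2a) = −6.774e+15/(2 · 5.2e+09) J/kg ≈ -6.513e+05 J/kg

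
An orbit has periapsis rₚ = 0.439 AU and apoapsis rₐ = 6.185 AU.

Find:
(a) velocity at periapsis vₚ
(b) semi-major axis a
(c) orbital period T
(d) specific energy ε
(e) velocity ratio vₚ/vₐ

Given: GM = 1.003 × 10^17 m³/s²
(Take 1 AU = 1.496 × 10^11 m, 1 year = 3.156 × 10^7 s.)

Convert to SI: rₚ = 0.439 AU = 6.56744e+10 m; rₐ = 6.185 AU = 9.25276e+11 m.
(a) With a = (rₚ + rₐ)/2 = 4.95475e+11 m, vₚ = √(GM (2/rₚ − 1/a)) = √(1.003e+17 · (2/6.56744e+10 − 1/4.95475e+11)) m/s ≈ 1689 m/s
(b) a = (rₚ + rₐ)/2 = (6.56744e+10 + 9.25276e+11)/2 ≈ 4.955e+11 m
(c) With a = (rₚ + rₐ)/2 = 4.95475e+11 m, T = 2π √(a³/GM) = 2π √((4.95475e+11)³/1.003e+17) s ≈ 6.919e+09 s
(d) With a = (rₚ + rₐ)/2 = 4.95475e+11 m, ε = −GM/(2a) = −1.003e+17/(2 · 4.95475e+11) J/kg ≈ -1.012e+05 J/kg
(e) Conservation of angular momentum (rₚvₚ = rₐvₐ) gives vₚ/vₐ = rₐ/rₚ = 9.25276e+11/6.56744e+10 ≈ 14.09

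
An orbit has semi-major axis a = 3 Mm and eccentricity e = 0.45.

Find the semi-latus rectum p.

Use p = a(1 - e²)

Convert to SI: a = 3 Mm = 3e+06 m.
p = a (1 − e²).
p = 3e+06 · (1 − (0.45)²) = 3e+06 · 0.7975 ≈ 2.392e+06 m = 2.393 Mm.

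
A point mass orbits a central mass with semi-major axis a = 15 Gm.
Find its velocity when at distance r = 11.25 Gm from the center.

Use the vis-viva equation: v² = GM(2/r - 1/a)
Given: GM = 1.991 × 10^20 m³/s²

Convert to SI: a = 15 Gm = 1.5e+10 m; r = 11.25 Gm = 1.125e+10 m.
Vis-viva: v = √(GM · (2/r − 1/a)).
2/r − 1/a = 2/1.125e+10 − 1/1.5e+10 = 1.11111e-10 m⁻¹.
v = √(1.991e+20 · 1.11111e-10) m/s ≈ 1.487e+05 m/s = 148.7 km/s.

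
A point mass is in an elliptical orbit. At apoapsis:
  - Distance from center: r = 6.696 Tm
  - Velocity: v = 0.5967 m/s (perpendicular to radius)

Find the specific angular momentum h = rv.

Convert to SI: r = 6.696 Tm = 6.696e+12 m.
With v perpendicular to r, h = r · v.
h = 6.696e+12 · 0.5967 m²/s ≈ 3.996e+12 m²/s.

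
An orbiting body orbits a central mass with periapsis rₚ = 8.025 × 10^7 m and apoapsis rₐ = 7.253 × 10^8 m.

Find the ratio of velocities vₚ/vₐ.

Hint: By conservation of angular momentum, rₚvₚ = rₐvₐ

Conservation of angular momentum gives rₚvₚ = rₐvₐ, so vₚ/vₐ = rₐ/rₚ.
vₚ/vₐ = 7.253e+08 / 8.025e+07 ≈ 9.038.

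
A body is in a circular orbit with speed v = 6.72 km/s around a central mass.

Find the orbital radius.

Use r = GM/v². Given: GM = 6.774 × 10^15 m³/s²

Convert to SI: v = 6.72 km/s = 6720 m/s.
For a circular orbit, v² = GM / r, so r = GM / v².
r = 6.774e+15 / (6720)² m ≈ 1.5e+08 m = 150 Mm.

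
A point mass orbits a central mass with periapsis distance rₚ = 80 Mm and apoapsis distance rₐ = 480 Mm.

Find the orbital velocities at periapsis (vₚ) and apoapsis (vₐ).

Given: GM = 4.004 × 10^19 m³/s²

Convert to SI: rₚ = 80 Mm = 8e+07 m; rₐ = 480 Mm = 4.8e+08 m.
Use the vis-viva equation v² = GM(2/r − 1/a) with a = (rₚ + rₐ)/2 = (8e+07 + 4.8e+08)/2 = 2.8e+08 m.
vₚ = √(GM · (2/rₚ − 1/a)) = √(4.004e+19 · (2/8e+07 − 1/2.8e+08)) m/s ≈ 9.263e+05 m/s = 926.3 km/s.
vₐ = √(GM · (2/rₐ − 1/a)) = √(4.004e+19 · (2/4.8e+08 − 1/2.8e+08)) m/s ≈ 1.544e+05 m/s = 154.4 km/s.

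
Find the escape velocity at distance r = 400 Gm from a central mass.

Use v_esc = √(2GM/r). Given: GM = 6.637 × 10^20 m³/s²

Convert to SI: r = 400 Gm = 4e+11 m.
Escape velocity comes from setting total energy to zero: ½v² − GM/r = 0 ⇒ v_esc = √(2GM / r).
v_esc = √(2 · 6.637e+20 / 4e+11) m/s ≈ 5.761e+04 m/s = 57.61 km/s.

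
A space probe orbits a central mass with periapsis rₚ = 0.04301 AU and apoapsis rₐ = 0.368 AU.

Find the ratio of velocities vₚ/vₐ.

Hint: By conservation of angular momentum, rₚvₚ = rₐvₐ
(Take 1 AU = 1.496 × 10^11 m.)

Convert to SI: rₚ = 0.04301 AU = 6.4343e+09 m; rₐ = 0.368 AU = 5.50528e+10 m.
Conservation of angular momentum gives rₚvₚ = rₐvₐ, so vₚ/vₐ = rₐ/rₚ.
vₚ/vₐ = 5.50528e+10 / 6.4343e+09 ≈ 8.556.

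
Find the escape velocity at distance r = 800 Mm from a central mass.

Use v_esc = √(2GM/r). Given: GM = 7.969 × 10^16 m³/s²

Convert to SI: r = 800 Mm = 8e+08 m.
Escape velocity comes from setting total energy to zero: ½v² − GM/r = 0 ⇒ v_esc = √(2GM / r).
v_esc = √(2 · 7.969e+16 / 8e+08) m/s ≈ 1.411e+04 m/s = 14.11 km/s.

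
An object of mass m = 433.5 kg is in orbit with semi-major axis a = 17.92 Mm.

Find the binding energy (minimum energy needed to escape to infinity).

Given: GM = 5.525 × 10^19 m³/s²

Convert to SI: a = 17.92 Mm = 1.792e+07 m.
Total orbital energy is E = −GMm/(2a); binding energy is E_bind = −E = GMm/(2a).
E_bind = 5.525e+19 · 433.5 / (2 · 1.792e+07) J ≈ 6.683e+14 J = 668.3 TJ.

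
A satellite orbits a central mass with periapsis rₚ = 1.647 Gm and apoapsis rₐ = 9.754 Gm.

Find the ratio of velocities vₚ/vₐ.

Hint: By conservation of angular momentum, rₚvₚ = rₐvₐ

Convert to SI: rₚ = 1.647 Gm = 1.647e+09 m; rₐ = 9.754 Gm = 9.754e+09 m.
Conservation of angular momentum gives rₚvₚ = rₐvₐ, so vₚ/vₐ = rₐ/rₚ.
vₚ/vₐ = 9.754e+09 / 1.647e+09 ≈ 5.922.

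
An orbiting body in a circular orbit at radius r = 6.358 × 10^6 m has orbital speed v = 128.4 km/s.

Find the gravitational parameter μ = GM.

Convert to SI: v = 128.4 km/s = 128400 m/s.
For a circular orbit v² = GM/r, so GM = v² · r.
GM = (128400)² · 6.358e+06 m³/s² ≈ 1.048e+17 m³/s² = 1.048 × 10^17 m³/s².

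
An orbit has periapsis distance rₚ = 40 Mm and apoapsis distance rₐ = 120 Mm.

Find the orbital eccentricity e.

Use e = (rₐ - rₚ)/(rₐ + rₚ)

Convert to SI: rₚ = 40 Mm = 4e+07 m; rₐ = 120 Mm = 1.2e+08 m.
e = (rₐ − rₚ) / (rₐ + rₚ).
e = (1.2e+08 − 4e+07) / (1.2e+08 + 4e+07) = 8e+07 / 1.6e+08 ≈ 0.5.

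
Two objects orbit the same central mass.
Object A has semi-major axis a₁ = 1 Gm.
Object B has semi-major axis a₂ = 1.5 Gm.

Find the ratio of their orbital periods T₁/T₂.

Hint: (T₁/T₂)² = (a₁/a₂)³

Convert to SI: a₁ = 1 Gm = 1e+09 m; a₂ = 1.5 Gm = 1.5e+09 m.
From Kepler's third law, (T₁/T₂)² = (a₁/a₂)³, so T₁/T₂ = (a₁/a₂)^(3/2).
a₁/a₂ = 1e+09 / 1.5e+09 = 0.666667.
T₁/T₂ = (0.666667)^(3/2) ≈ 0.5443.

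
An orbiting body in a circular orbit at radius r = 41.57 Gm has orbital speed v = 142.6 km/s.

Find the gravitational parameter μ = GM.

Convert to SI: r = 41.57 Gm = 4.157e+10 m; v = 142.6 km/s = 142600 m/s.
For a circular orbit v² = GM/r, so GM = v² · r.
GM = (142600)² · 4.157e+10 m³/s² ≈ 8.453e+20 m³/s² = 8.453 × 10^20 m³/s².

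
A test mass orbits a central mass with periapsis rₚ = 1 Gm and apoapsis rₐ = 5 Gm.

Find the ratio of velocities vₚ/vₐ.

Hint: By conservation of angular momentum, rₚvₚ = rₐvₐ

Convert to SI: rₚ = 1 Gm = 1e+09 m; rₐ = 5 Gm = 5e+09 m.
Conservation of angular momentum gives rₚvₚ = rₐvₐ, so vₚ/vₐ = rₐ/rₚ.
vₚ/vₐ = 5e+09 / 1e+09 ≈ 5.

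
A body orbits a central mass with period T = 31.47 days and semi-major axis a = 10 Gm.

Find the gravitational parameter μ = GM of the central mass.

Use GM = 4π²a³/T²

Convert to SI: T = 31.47 days = 2.71901e+06 s; a = 10 Gm = 1e+10 m.
GM = 4π² · a³ / T².
GM = 4π² · (1e+10)³ / (2.71901e+06)² m³/s² ≈ 5.34e+18 m³/s² = 5.34 × 10^18 m³/s².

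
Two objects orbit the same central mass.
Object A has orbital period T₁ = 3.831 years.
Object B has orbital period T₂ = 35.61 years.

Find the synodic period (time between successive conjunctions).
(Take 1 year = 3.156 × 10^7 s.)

Convert to SI: T₁ = 3.831 years = 1.20906e+08 s; T₂ = 35.61 years = 1.12385e+09 s.
T_syn = |T₁ · T₂ / (T₁ − T₂)|.
T_syn = |1.20906e+08 · 1.12385e+09 / (1.20906e+08 − 1.12385e+09)| s ≈ 1.355e+08 s = 4.293 years.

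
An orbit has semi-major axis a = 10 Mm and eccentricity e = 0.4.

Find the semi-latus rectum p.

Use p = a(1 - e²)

Convert to SI: a = 10 Mm = 1e+07 m.
p = a (1 − e²).
p = 1e+07 · (1 − (0.4)²) = 1e+07 · 0.84 ≈ 8.4e+06 m = 8.4 Mm.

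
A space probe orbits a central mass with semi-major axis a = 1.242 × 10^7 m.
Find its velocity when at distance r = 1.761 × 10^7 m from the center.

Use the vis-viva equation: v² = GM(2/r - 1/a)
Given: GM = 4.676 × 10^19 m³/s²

Vis-viva: v = √(GM · (2/r − 1/a)).
2/r − 1/a = 2/1.761e+07 − 1/1.242e+07 = 3.30565e-08 m⁻¹.
v = √(4.676e+19 · 3.30565e-08) m/s ≈ 1.243e+06 m/s = 1243 km/s.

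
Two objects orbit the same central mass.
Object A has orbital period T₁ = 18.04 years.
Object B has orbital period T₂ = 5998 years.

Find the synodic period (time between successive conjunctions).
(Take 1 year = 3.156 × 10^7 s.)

Convert to SI: T₁ = 18.04 years = 5.69342e+08 s; T₂ = 5998 years = 1.89297e+11 s.
T_syn = |T₁ · T₂ / (T₁ − T₂)|.
T_syn = |5.69342e+08 · 1.89297e+11 / (5.69342e+08 − 1.89297e+11)| s ≈ 5.711e+08 s = 18.09 years.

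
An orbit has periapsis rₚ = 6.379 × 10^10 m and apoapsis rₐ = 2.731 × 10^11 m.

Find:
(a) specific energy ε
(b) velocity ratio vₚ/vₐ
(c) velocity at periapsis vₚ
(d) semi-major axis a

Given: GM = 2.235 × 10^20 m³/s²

(a) With a = (rₚ + rₐ)/2 = 1.68445e+11 m, ε = −GM/(2a) = −2.235e+20/(2 · 1.68445e+11) J/kg ≈ -6.634e+08 J/kg
(b) Conservation of angular momentum (rₚvₚ = rₐvₐ) gives vₚ/vₐ = rₐ/rₚ = 2.731e+11/6.379e+10 ≈ 4.281
(c) With a = (rₚ + rₐ)/2 = 1.68445e+11 m, vₚ = √(GM (2/rₚ − 1/a)) = √(2.235e+20 · (2/6.379e+10 − 1/1.68445e+11)) m/s ≈ 7.537e+04 m/s
(d) a = (rₚ + rₐ)/2 = (6.379e+10 + 2.731e+11)/2 ≈ 1.684e+11 m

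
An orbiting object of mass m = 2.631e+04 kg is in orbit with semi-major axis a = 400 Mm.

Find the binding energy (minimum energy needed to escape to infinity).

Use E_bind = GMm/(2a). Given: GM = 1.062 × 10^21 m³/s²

Convert to SI: a = 400 Mm = 4e+08 m.
Total orbital energy is E = −GMm/(2a); binding energy is E_bind = −E = GMm/(2a).
E_bind = 1.062e+21 · 2.631e+04 / (2 · 4e+08) J ≈ 3.493e+16 J = 34.93 PJ.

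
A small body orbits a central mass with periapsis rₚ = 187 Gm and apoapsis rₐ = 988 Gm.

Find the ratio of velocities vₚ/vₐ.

Convert to SI: rₚ = 187 Gm = 1.87e+11 m; rₐ = 988 Gm = 9.88e+11 m.
Conservation of angular momentum gives rₚvₚ = rₐvₐ, so vₚ/vₐ = rₐ/rₚ.
vₚ/vₐ = 9.88e+11 / 1.87e+11 ≈ 5.283.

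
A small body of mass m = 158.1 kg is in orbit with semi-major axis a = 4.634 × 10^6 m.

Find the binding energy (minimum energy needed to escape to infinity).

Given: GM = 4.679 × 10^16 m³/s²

Total orbital energy is E = −GMm/(2a); binding energy is E_bind = −E = GMm/(2a).
E_bind = 4.679e+16 · 158.1 / (2 · 4.634e+06) J ≈ 7.982e+11 J = 798.2 GJ.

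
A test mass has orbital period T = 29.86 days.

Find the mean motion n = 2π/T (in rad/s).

Convert to SI: T = 29.86 days = 2.5799e+06 s.
n = 2π / T.
n = 2π / 2.5799e+06 s ≈ 2.435e-06 rad/s.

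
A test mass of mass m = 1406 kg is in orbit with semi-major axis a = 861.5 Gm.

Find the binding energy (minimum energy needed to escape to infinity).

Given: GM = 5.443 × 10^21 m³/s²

Convert to SI: a = 861.5 Gm = 8.615e+11 m.
Total orbital energy is E = −GMm/(2a); binding energy is E_bind = −E = GMm/(2a).
E_bind = 5.443e+21 · 1406 / (2 · 8.615e+11) J ≈ 4.442e+12 J = 4.442 TJ.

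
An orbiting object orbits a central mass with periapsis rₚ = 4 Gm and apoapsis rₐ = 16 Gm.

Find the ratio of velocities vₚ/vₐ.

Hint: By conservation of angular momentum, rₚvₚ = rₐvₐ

Convert to SI: rₚ = 4 Gm = 4e+09 m; rₐ = 16 Gm = 1.6e+10 m.
Conservation of angular momentum gives rₚvₚ = rₐvₐ, so vₚ/vₐ = rₐ/rₚ.
vₚ/vₐ = 1.6e+10 / 4e+09 ≈ 4.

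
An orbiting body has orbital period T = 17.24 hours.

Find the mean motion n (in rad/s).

Convert to SI: T = 17.24 hours = 62064 s.
n = 2π / T.
n = 2π / 62064 s ≈ 0.0001012 rad/s.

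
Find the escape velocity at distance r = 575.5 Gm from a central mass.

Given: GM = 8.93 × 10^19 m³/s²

Convert to SI: r = 575.5 Gm = 5.755e+11 m.
Escape velocity comes from setting total energy to zero: ½v² − GM/r = 0 ⇒ v_esc = √(2GM / r).
v_esc = √(2 · 8.93e+19 / 5.755e+11) m/s ≈ 1.762e+04 m/s = 17.62 km/s.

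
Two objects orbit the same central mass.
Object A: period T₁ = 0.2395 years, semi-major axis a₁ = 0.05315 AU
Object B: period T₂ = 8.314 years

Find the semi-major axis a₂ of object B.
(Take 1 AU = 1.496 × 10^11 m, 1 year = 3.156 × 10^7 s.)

Convert to SI: T₁ = 0.2395 years = 7.55862e+06 s; a₁ = 0.05315 AU = 7.95124e+09 m; T₂ = 8.314 years = 2.6239e+08 s.
Kepler's third law: (T₁/T₂)² = (a₁/a₂)³ ⇒ a₂ = a₁ · (T₂/T₁)^(2/3).
T₂/T₁ = 2.6239e+08 / 7.55862e+06 = 34.714.
a₂ = 7.95124e+09 · (34.714)^(2/3) m ≈ 8.461e+10 m = 0.5656 AU.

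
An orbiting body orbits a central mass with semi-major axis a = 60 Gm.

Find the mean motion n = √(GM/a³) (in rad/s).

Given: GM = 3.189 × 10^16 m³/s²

Convert to SI: a = 60 Gm = 6e+10 m.
n = √(GM / a³).
n = √(3.189e+16 / (6e+10)³) rad/s ≈ 1.215e-08 rad/s.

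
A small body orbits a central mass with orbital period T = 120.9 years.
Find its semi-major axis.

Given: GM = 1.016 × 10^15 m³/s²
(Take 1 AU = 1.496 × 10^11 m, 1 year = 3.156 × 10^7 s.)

Convert to SI: T = 120.9 years = 3.8156e+09 s.
Invert Kepler's third law: a = (GM · T² / (4π²))^(1/3).
Substituting T = 3.8156e+09 s and GM = 1.016e+15 m³/s²:
a = (1.016e+15 · (3.8156e+09)² / (4π²))^(1/3) m
a ≈ 7.209e+10 m = 0.4819 AU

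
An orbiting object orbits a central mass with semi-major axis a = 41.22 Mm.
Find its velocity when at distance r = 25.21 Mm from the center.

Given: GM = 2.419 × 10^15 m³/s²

Convert to SI: a = 41.22 Mm = 4.122e+07 m; r = 25.21 Mm = 2.521e+07 m.
Vis-viva: v = √(GM · (2/r − 1/a)).
2/r − 1/a = 2/2.521e+07 − 1/4.122e+07 = 5.50735e-08 m⁻¹.
v = √(2.419e+15 · 5.50735e-08) m/s ≈ 1.154e+04 m/s = 11.54 km/s.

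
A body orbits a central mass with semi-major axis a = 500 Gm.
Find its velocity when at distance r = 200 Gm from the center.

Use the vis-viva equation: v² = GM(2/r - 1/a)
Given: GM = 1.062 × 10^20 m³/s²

Convert to SI: a = 500 Gm = 5e+11 m; r = 200 Gm = 2e+11 m.
Vis-viva: v = √(GM · (2/r − 1/a)).
2/r − 1/a = 2/2e+11 − 1/5e+11 = 8e-12 m⁻¹.
v = √(1.062e+20 · 8e-12) m/s ≈ 2.915e+04 m/s = 29.15 km/s.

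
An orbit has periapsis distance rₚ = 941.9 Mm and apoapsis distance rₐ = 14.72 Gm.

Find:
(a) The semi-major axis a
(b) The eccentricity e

Convert to SI: rₚ = 941.9 Mm = 9.419e+08 m; rₐ = 14.72 Gm = 1.472e+10 m.
(a) a = (rₚ + rₐ) / 2 = (9.419e+08 + 1.472e+10) / 2 ≈ 7.831e+09 m = 7.831 Gm.
(b) e = (rₐ − rₚ) / (rₐ + rₚ) = (1.472e+10 − 9.419e+08) / (1.472e+10 + 9.419e+08) ≈ 0.8797.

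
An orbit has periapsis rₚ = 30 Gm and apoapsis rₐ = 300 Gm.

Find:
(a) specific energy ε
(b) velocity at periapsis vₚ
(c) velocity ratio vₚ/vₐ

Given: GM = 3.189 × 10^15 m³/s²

Convert to SI: rₚ = 30 Gm = 3e+10 m; rₐ = 300 Gm = 3e+11 m.
(a) With a = (rₚ + rₐ)/2 = 1.65e+11 m, ε = −GM/(2a) = −3.189e+15/(2 · 1.65e+11) J/kg ≈ -9664 J/kg
(b) With a = (rₚ + rₐ)/2 = 1.65e+11 m, vₚ = √(GM (2/rₚ − 1/a)) = √(3.189e+15 · (2/3e+10 − 1/1.65e+11)) m/s ≈ 439.6 m/s
(c) Conservation of angular momentum (rₚvₚ = rₐvₐ) gives vₚ/vₐ = rₐ/rₚ = 3e+11/3e+10 ≈ 10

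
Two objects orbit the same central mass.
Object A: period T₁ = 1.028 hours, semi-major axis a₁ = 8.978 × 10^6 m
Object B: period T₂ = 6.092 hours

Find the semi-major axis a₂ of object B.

Convert to SI: T₁ = 1.028 hours = 3700.8 s; T₂ = 6.092 hours = 21931.2 s.
Kepler's third law: (T₁/T₂)² = (a₁/a₂)³ ⇒ a₂ = a₁ · (T₂/T₁)^(2/3).
T₂/T₁ = 21931.2 / 3700.8 = 5.92607.
a₂ = 8.978e+06 · (5.92607)^(2/3) m ≈ 2.94e+07 m = 2.94 × 10^7 m.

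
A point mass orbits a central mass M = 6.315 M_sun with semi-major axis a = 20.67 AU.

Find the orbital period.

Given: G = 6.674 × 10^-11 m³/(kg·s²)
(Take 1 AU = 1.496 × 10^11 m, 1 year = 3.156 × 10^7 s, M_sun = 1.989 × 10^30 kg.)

Convert to SI: a = 20.67 AU = 3.09223e+12 m; M = 6.315 M_sun = 1.25605e+31 kg.
GM = G · M = 6.674e-11 · 1.25605e+31 = 8.3829e+20 m³/s².
Kepler's third law: T = 2π √(a³ / GM).
Substituting a = 3.09223e+12 m and GM = 8.3829e+20 m³/s²:
T = 2π √((3.09223e+12)³ / 8.3829e+20) s
T ≈ 1.18e+09 s = 37.39 years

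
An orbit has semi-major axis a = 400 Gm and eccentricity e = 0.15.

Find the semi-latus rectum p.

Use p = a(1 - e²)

Convert to SI: a = 400 Gm = 4e+11 m.
p = a (1 − e²).
p = 4e+11 · (1 − (0.15)²) = 4e+11 · 0.9775 ≈ 3.91e+11 m = 391 Gm.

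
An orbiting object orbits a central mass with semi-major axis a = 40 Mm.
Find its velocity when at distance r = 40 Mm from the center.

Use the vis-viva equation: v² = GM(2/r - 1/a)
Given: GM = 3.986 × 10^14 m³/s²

Convert to SI: a = 40 Mm = 4e+07 m; r = 40 Mm = 4e+07 m.
Vis-viva: v = √(GM · (2/r − 1/a)).
2/r − 1/a = 2/4e+07 − 1/4e+07 = 2.5e-08 m⁻¹.
v = √(3.986e+14 · 2.5e-08) m/s ≈ 3157 m/s = 3.157 km/s.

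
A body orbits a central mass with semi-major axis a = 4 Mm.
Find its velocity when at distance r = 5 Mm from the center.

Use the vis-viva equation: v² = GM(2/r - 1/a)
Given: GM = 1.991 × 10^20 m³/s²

Convert to SI: a = 4 Mm = 4e+06 m; r = 5 Mm = 5e+06 m.
Vis-viva: v = √(GM · (2/r − 1/a)).
2/r − 1/a = 2/5e+06 − 1/4e+06 = 1.5e-07 m⁻¹.
v = √(1.991e+20 · 1.5e-07) m/s ≈ 5.465e+06 m/s = 5465 km/s.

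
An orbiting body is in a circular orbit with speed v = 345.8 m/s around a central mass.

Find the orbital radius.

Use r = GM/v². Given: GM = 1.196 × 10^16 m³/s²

For a circular orbit, v² = GM / r, so r = GM / v².
r = 1.196e+16 / (345.8)² m ≈ 1e+11 m = 100 Gm.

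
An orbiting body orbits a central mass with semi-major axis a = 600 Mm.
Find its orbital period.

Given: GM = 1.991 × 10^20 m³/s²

Convert to SI: a = 600 Mm = 6e+08 m.
Kepler's third law: T = 2π √(a³ / GM).
Substituting a = 6e+08 m and GM = 1.991e+20 m³/s²:
T = 2π √((6e+08)³ / 1.991e+20) s
T ≈ 6544 s = 1.818 hours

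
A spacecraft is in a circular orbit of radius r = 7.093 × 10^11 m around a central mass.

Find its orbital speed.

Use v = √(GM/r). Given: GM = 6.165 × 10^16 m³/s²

For a circular orbit, gravity supplies the centripetal force, so v = √(GM / r).
v = √(6.165e+16 / 7.093e+11) m/s ≈ 294.8 m/s = 294.8 m/s.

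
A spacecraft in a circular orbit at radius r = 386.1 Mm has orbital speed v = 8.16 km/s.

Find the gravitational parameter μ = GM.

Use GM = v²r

Convert to SI: r = 386.1 Mm = 3.861e+08 m; v = 8.16 km/s = 8160 m/s.
For a circular orbit v² = GM/r, so GM = v² · r.
GM = (8160)² · 3.861e+08 m³/s² ≈ 2.571e+16 m³/s² = 2.571 × 10^16 m³/s².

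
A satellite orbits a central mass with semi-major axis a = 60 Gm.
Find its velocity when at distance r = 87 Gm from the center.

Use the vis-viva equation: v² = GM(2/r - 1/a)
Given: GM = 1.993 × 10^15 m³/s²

Convert to SI: a = 60 Gm = 6e+10 m; r = 87 Gm = 8.7e+10 m.
Vis-viva: v = √(GM · (2/r − 1/a)).
2/r − 1/a = 2/8.7e+10 − 1/6e+10 = 6.32184e-12 m⁻¹.
v = √(1.993e+15 · 6.32184e-12) m/s ≈ 112.2 m/s = 112.2 m/s.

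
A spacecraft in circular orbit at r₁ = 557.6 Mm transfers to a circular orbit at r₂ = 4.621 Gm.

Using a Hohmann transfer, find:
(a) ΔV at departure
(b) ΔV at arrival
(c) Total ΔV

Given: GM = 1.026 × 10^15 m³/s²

Convert to SI: r₁ = 557.6 Mm = 5.576e+08 m; r₂ = 4.621 Gm = 4.621e+09 m.
Transfer semi-major axis: a_t = (r₁ + r₂)/2 = (5.576e+08 + 4.621e+09)/2 = 2.5893e+09 m.
Circular speeds: v₁ = √(GM/r₁) = 1356.48 m/s, v₂ = √(GM/r₂) = 471.2 m/s.
Transfer speeds (vis-viva v² = GM(2/r − 1/a_t)): v₁ᵗ = 1812.13 m/s, v₂ᵗ = 218.663 m/s.
(a) ΔV₁ = |v₁ᵗ − v₁| ≈ 455.7 m/s = 455.7 m/s.
(b) ΔV₂ = |v₂ − v₂ᵗ| ≈ 252.5 m/s = 252.5 m/s.
(c) ΔV_total = ΔV₁ + ΔV₂ ≈ 708.2 m/s = 708.2 m/s.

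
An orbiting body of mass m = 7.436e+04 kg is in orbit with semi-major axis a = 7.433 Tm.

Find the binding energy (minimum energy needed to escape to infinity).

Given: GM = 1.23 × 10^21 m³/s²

Convert to SI: a = 7.433 Tm = 7.433e+12 m.
Total orbital energy is E = −GMm/(2a); binding energy is E_bind = −E = GMm/(2a).
E_bind = 1.23e+21 · 7.436e+04 / (2 · 7.433e+12) J ≈ 6.152e+12 J = 6.152 TJ.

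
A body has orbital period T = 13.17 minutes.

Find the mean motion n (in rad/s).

Convert to SI: T = 13.17 minutes = 790.2 s.
n = 2π / T.
n = 2π / 790.2 s ≈ 0.007951 rad/s.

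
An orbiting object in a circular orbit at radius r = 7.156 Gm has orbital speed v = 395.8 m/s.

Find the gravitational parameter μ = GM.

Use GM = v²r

Convert to SI: r = 7.156 Gm = 7.156e+09 m.
For a circular orbit v² = GM/r, so GM = v² · r.
GM = (395.8)² · 7.156e+09 m³/s² ≈ 1.121e+15 m³/s² = 1.121 × 10^15 m³/s².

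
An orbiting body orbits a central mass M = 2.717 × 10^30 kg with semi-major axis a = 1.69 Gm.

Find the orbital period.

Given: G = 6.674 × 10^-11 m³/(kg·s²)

Convert to SI: a = 1.69 Gm = 1.69e+09 m.
GM = G · M = 6.674e-11 · 2.717e+30 = 1.81333e+20 m³/s².
Kepler's third law: T = 2π √(a³ / GM).
Substituting a = 1.69e+09 m and GM = 1.81333e+20 m³/s²:
T = 2π √((1.69e+09)³ / 1.81333e+20) s
T ≈ 3.242e+04 s = 9.005 hours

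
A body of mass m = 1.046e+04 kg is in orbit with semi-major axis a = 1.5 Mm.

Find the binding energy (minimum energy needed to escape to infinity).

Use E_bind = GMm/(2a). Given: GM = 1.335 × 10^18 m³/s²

Convert to SI: a = 1.5 Mm = 1.5e+06 m.
Total orbital energy is E = −GMm/(2a); binding energy is E_bind = −E = GMm/(2a).
E_bind = 1.335e+18 · 1.046e+04 / (2 · 1.5e+06) J ≈ 4.655e+15 J = 4.655 PJ.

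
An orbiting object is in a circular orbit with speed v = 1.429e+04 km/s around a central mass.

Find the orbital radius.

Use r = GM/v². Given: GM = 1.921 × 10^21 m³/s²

Convert to SI: v = 1.429e+04 km/s = 1.429e+07 m/s.
For a circular orbit, v² = GM / r, so r = GM / v².
r = 1.921e+21 / (1.429e+07)² m ≈ 9.407e+06 m = 9.407 Mm.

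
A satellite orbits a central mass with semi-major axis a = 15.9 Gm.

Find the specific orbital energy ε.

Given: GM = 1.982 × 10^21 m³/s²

Convert to SI: a = 15.9 Gm = 1.59e+10 m.
ε = −GM / (2a).
ε = −1.982e+21 / (2 · 1.59e+10) J/kg ≈ -6.233e+10 J/kg = -62.33 GJ/kg.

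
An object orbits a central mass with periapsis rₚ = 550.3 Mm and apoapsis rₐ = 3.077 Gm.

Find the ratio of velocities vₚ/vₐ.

Convert to SI: rₚ = 550.3 Mm = 5.503e+08 m; rₐ = 3.077 Gm = 3.077e+09 m.
Conservation of angular momentum gives rₚvₚ = rₐvₐ, so vₚ/vₐ = rₐ/rₚ.
vₚ/vₐ = 3.077e+09 / 5.503e+08 ≈ 5.591.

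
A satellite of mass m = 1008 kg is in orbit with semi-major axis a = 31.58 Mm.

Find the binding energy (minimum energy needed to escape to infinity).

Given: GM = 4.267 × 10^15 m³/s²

Convert to SI: a = 31.58 Mm = 3.158e+07 m.
Total orbital energy is E = −GMm/(2a); binding energy is E_bind = −E = GMm/(2a).
E_bind = 4.267e+15 · 1008 / (2 · 3.158e+07) J ≈ 6.81e+10 J = 68.1 GJ.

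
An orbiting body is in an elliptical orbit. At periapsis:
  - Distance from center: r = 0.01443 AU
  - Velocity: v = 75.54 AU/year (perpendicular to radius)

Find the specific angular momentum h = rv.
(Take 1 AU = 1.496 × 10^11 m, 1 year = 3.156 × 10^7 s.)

Convert to SI: r = 0.01443 AU = 2.15873e+09 m; v = 75.54 AU/year = 358073 m/s.
With v perpendicular to r, h = r · v.
h = 2.15873e+09 · 358073 m²/s ≈ 7.73e+14 m²/s.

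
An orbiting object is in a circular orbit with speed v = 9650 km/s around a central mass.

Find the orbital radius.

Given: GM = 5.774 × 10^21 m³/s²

Convert to SI: v = 9650 km/s = 9.65e+06 m/s.
For a circular orbit, v² = GM / r, so r = GM / v².
r = 5.774e+21 / (9.65e+06)² m ≈ 6.2e+07 m = 62 Mm.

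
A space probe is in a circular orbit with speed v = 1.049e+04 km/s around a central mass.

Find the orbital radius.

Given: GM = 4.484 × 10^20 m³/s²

Convert to SI: v = 1.049e+04 km/s = 1.049e+07 m/s.
For a circular orbit, v² = GM / r, so r = GM / v².
r = 4.484e+20 / (1.049e+07)² m ≈ 4.075e+06 m = 4.075 × 10^6 m.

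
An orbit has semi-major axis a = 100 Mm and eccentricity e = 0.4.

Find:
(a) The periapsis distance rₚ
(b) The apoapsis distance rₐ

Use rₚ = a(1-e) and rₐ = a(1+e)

Convert to SI: a = 100 Mm = 1e+08 m.
(a) rₚ = a(1 − e) = 1e+08 · (1 − 0.4) = 1e+08 · 0.6 ≈ 6e+07 m = 60 Mm.
(b) rₐ = a(1 + e) = 1e+08 · (1 + 0.4) = 1e+08 · 1.4 ≈ 1.4e+08 m = 140 Mm.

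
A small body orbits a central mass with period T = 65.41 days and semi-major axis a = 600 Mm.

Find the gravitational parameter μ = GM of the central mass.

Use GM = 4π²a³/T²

Convert to SI: T = 65.41 days = 5.65142e+06 s; a = 600 Mm = 6e+08 m.
GM = 4π² · a³ / T².
GM = 4π² · (6e+08)³ / (5.65142e+06)² m³/s² ≈ 2.67e+14 m³/s² = 2.67 × 10^14 m³/s².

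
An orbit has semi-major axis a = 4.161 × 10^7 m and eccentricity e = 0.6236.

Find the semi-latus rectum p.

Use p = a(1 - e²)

p = a (1 − e²).
p = 4.161e+07 · (1 − (0.6236)²) = 4.161e+07 · 0.611123 ≈ 2.543e+07 m = 2.543 × 10^7 m.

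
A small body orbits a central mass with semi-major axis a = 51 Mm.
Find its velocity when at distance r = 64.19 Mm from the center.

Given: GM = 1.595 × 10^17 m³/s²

Convert to SI: a = 51 Mm = 5.1e+07 m; r = 64.19 Mm = 6.419e+07 m.
Vis-viva: v = √(GM · (2/r − 1/a)).
2/r − 1/a = 2/6.419e+07 − 1/5.1e+07 = 1.15497e-08 m⁻¹.
v = √(1.595e+17 · 1.15497e-08) m/s ≈ 4.292e+04 m/s = 42.92 km/s.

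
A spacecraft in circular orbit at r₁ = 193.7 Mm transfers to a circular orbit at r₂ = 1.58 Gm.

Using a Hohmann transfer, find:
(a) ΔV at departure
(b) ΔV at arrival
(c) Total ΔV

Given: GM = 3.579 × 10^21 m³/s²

Convert to SI: r₁ = 193.7 Mm = 1.937e+08 m; r₂ = 1.58 Gm = 1.58e+09 m.
Transfer semi-major axis: a_t = (r₁ + r₂)/2 = (1.937e+08 + 1.58e+09)/2 = 8.8685e+08 m.
Circular speeds: v₁ = √(GM/r₁) = 4.29849e+06 m/s, v₂ = √(GM/r₂) = 1.50505e+06 m/s.
Transfer speeds (vis-viva v² = GM(2/r − 1/a_t)): v₁ᵗ = 5.73746e+06 m/s, v₂ᵗ = 703383 m/s.
(a) ΔV₁ = |v₁ᵗ − v₁| ≈ 1.439e+06 m/s = 1439 km/s.
(b) ΔV₂ = |v₂ − v₂ᵗ| ≈ 8.017e+05 m/s = 801.7 km/s.
(c) ΔV_total = ΔV₁ + ΔV₂ ≈ 2.241e+06 m/s = 2241 km/s.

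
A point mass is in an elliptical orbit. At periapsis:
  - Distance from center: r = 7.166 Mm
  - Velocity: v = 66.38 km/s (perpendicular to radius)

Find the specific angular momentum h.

Convert to SI: r = 7.166 Mm = 7.166e+06 m; v = 66.38 km/s = 66380 m/s.
With v perpendicular to r, h = r · v.
h = 7.166e+06 · 66380 m²/s ≈ 4.757e+11 m²/s.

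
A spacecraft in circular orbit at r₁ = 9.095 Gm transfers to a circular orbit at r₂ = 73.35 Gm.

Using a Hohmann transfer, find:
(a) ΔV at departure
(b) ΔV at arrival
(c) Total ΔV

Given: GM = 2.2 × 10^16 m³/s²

Convert to SI: r₁ = 9.095 Gm = 9.095e+09 m; r₂ = 73.35 Gm = 7.335e+10 m.
Transfer semi-major axis: a_t = (r₁ + r₂)/2 = (9.095e+09 + 7.335e+10)/2 = 4.12225e+10 m.
Circular speeds: v₁ = √(GM/r₁) = 1555.29 m/s, v₂ = √(GM/r₂) = 547.66 m/s.
Transfer speeds (vis-viva v² = GM(2/r − 1/a_t)): v₁ᵗ = 2074.64 m/s, v₂ᵗ = 257.244 m/s.
(a) ΔV₁ = |v₁ᵗ − v₁| ≈ 519.4 m/s = 519.4 m/s.
(b) ΔV₂ = |v₂ − v₂ᵗ| ≈ 290.4 m/s = 290.4 m/s.
(c) ΔV_total = ΔV₁ + ΔV₂ ≈ 809.8 m/s = 809.8 m/s.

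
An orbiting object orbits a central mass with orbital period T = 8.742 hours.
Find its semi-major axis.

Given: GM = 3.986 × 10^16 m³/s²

Convert to SI: T = 8.742 hours = 31471.2 s.
Invert Kepler's third law: a = (GM · T² / (4π²))^(1/3).
Substituting T = 31471.2 s and GM = 3.986e+16 m³/s²:
a = (3.986e+16 · (31471.2)² / (4π²))^(1/3) m
a ≈ 1e+08 m = 100 Mm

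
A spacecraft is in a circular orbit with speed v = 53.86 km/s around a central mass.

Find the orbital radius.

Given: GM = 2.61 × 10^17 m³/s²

Convert to SI: v = 53.86 km/s = 53860 m/s.
For a circular orbit, v² = GM / r, so r = GM / v².
r = 2.61e+17 / (53860)² m ≈ 8.997e+07 m = 8.997 × 10^7 m.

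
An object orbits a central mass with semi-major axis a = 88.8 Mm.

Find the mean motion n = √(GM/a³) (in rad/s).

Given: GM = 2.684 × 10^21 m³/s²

Convert to SI: a = 88.8 Mm = 8.88e+07 m.
n = √(GM / a³).
n = √(2.684e+21 / (8.88e+07)³) rad/s ≈ 0.06191 rad/s.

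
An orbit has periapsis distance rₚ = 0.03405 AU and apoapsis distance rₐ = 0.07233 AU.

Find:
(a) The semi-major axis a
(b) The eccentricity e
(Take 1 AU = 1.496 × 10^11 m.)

Convert to SI: rₚ = 0.03405 AU = 5.09388e+09 m; rₐ = 0.07233 AU = 1.08206e+10 m.
(a) a = (rₚ + rₐ) / 2 = (5.09388e+09 + 1.08206e+10) / 2 ≈ 7.957e+09 m = 0.05319 AU.
(b) e = (rₐ − rₚ) / (rₐ + rₚ) = (1.08206e+10 − 5.09388e+09) / (1.08206e+10 + 5.09388e+09) ≈ 0.3598.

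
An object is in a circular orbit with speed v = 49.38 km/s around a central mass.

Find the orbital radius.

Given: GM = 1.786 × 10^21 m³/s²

Convert to SI: v = 49.38 km/s = 49380 m/s.
For a circular orbit, v² = GM / r, so r = GM / v².
r = 1.786e+21 / (49380)² m ≈ 7.325e+11 m = 732.5 Gm.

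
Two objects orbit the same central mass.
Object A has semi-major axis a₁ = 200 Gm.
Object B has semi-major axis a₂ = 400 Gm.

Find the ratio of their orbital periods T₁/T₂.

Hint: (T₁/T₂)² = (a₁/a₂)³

Convert to SI: a₁ = 200 Gm = 2e+11 m; a₂ = 400 Gm = 4e+11 m.
From Kepler's third law, (T₁/T₂)² = (a₁/a₂)³, so T₁/T₂ = (a₁/a₂)^(3/2).
a₁/a₂ = 2e+11 / 4e+11 = 0.5.
T₁/T₂ = (0.5)^(3/2) ≈ 0.3536.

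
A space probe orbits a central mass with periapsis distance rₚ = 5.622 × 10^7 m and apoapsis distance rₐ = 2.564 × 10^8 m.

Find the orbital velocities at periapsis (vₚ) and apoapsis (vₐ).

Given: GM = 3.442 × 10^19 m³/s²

Use the vis-viva equation v² = GM(2/r − 1/a) with a = (rₚ + rₐ)/2 = (5.622e+07 + 2.564e+08)/2 = 1.5631e+08 m.
vₚ = √(GM · (2/rₚ − 1/a)) = √(3.442e+19 · (2/5.622e+07 − 1/1.5631e+08)) m/s ≈ 1.002e+06 m/s = 1002 km/s.
vₐ = √(GM · (2/rₐ − 1/a)) = √(3.442e+19 · (2/2.564e+08 − 1/1.5631e+08)) m/s ≈ 2.197e+05 m/s = 219.7 km/s.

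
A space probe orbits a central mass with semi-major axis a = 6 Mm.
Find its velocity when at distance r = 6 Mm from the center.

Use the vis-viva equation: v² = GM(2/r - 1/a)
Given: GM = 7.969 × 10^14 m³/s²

Convert to SI: a = 6 Mm = 6e+06 m; r = 6 Mm = 6e+06 m.
Vis-viva: v = √(GM · (2/r − 1/a)).
2/r − 1/a = 2/6e+06 − 1/6e+06 = 1.66667e-07 m⁻¹.
v = √(7.969e+14 · 1.66667e-07) m/s ≈ 1.152e+04 m/s = 11.52 km/s.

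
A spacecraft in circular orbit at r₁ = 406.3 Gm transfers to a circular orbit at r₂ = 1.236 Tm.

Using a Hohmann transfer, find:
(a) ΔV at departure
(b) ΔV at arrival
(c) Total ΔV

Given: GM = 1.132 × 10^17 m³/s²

Convert to SI: r₁ = 406.3 Gm = 4.063e+11 m; r₂ = 1.236 Tm = 1.236e+12 m.
Transfer semi-major axis: a_t = (r₁ + r₂)/2 = (4.063e+11 + 1.236e+12)/2 = 8.2115e+11 m.
Circular speeds: v₁ = √(GM/r₁) = 527.837 m/s, v₂ = √(GM/r₂) = 302.631 m/s.
Transfer speeds (vis-viva v² = GM(2/r − 1/a_t)): v₁ᵗ = 647.587 m/s, v₂ᵗ = 212.876 m/s.
(a) ΔV₁ = |v₁ᵗ − v₁| ≈ 119.7 m/s = 119.7 m/s.
(b) ΔV₂ = |v₂ − v₂ᵗ| ≈ 89.76 m/s = 89.76 m/s.
(c) ΔV_total = ΔV₁ + ΔV₂ ≈ 209.5 m/s = 209.5 m/s.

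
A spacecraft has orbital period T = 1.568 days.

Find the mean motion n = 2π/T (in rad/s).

Convert to SI: T = 1.568 days = 135475 s.
n = 2π / T.
n = 2π / 135475 s ≈ 4.638e-05 rad/s.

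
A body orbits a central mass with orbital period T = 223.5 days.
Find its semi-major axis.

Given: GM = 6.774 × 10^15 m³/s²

Convert to SI: T = 223.5 days = 1.93104e+07 s.
Invert Kepler's third law: a = (GM · T² / (4π²))^(1/3).
Substituting T = 1.93104e+07 s and GM = 6.774e+15 m³/s²:
a = (6.774e+15 · (1.93104e+07)² / (4π²))^(1/3) m
a ≈ 4e+09 m = 4 Gm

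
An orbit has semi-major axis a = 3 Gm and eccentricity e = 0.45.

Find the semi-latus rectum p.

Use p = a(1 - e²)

Convert to SI: a = 3 Gm = 3e+09 m.
p = a (1 − e²).
p = 3e+09 · (1 − (0.45)²) = 3e+09 · 0.7975 ≈ 2.392e+09 m = 2.393 Gm.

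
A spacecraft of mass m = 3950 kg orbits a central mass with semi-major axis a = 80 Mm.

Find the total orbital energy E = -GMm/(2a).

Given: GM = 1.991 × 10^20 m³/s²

Convert to SI: a = 80 Mm = 8e+07 m.
E = −GMm / (2a).
E = −1.991e+20 · 3950 / (2 · 8e+07) J ≈ -4.915e+15 J = -4.915 PJ.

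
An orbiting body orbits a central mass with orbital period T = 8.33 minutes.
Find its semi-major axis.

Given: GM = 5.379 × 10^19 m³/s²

Convert to SI: T = 8.33 minutes = 499.8 s.
Invert Kepler's third law: a = (GM · T² / (4π²))^(1/3).
Substituting T = 499.8 s and GM = 5.379e+19 m³/s²:
a = (5.379e+19 · (499.8)² / (4π²))^(1/3) m
a ≈ 6.982e+07 m = 69.82 Mm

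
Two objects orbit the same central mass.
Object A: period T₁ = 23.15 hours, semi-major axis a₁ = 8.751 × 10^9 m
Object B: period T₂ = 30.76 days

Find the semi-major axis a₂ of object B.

Convert to SI: T₁ = 23.15 hours = 83340 s; T₂ = 30.76 days = 2.65766e+06 s.
Kepler's third law: (T₁/T₂)² = (a₁/a₂)³ ⇒ a₂ = a₁ · (T₂/T₁)^(2/3).
T₂/T₁ = 2.65766e+06 / 83340 = 31.8894.
a₂ = 8.751e+09 · (31.8894)^(2/3) m ≈ 8.8e+10 m = 8.8 × 10^10 m.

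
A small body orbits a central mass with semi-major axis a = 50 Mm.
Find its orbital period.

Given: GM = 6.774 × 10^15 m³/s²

Convert to SI: a = 50 Mm = 5e+07 m.
Kepler's third law: T = 2π √(a³ / GM).
Substituting a = 5e+07 m and GM = 6.774e+15 m³/s²:
T = 2π √((5e+07)³ / 6.774e+15) s
T ≈ 2.699e+04 s = 7.497 hours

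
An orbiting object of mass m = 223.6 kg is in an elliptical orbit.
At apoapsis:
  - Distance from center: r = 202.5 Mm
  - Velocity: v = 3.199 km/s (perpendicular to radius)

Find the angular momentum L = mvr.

Convert to SI: r = 202.5 Mm = 2.025e+08 m; v = 3.199 km/s = 3199 m/s.
Since v is perpendicular to r, L = m · v · r.
L = 223.6 · 3199 · 2.025e+08 kg·m²/s ≈ 1.448e+14 kg·m²/s.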